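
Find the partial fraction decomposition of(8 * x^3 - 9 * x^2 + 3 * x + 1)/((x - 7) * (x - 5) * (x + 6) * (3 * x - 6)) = 2069/(3432*(x + 6)) + 7/(72*(x - 2)) - 791/(198*(x - 5)) + 155/(26*(x - 7))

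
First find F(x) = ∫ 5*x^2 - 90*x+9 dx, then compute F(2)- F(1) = -343/3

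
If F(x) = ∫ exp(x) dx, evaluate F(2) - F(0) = -1 + exp(2)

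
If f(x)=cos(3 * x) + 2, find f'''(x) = 27*sin(3*x)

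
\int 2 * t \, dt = t^2 + C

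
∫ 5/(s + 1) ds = 5*log(s + 1) + C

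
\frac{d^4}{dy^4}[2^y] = 2^y*log(2)^4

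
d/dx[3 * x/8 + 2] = 3/8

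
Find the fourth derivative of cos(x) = cos(x)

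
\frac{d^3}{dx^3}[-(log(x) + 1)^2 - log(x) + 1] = -4*log(x)/x^3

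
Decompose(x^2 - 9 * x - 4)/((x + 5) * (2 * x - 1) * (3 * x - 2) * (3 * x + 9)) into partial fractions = -86/(187*(3*x - 2)) + 2/(7*(2*x - 1)) - 1/(17*(x + 5)) + 16/(231*(x + 3))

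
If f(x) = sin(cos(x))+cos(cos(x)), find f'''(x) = sqrt(2)*(sin(x)^2*cos(cos(x) + pi/4) - 3*sin(cos(x) + pi/4)*cos(x) + cos(cos(x) + pi/4))*sin(x)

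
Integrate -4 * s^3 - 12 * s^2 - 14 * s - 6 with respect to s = -s^4 - 4*s^3 - 7*s^2 - 6*s + C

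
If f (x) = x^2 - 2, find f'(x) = 2*x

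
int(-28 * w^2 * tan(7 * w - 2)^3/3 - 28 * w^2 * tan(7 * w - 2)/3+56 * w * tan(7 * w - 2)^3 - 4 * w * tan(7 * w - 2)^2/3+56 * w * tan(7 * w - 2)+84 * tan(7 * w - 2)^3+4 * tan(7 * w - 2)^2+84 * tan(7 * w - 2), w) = (-2*w^2/3 + 4*w + 6)*tan(7*w - 2)^2 + C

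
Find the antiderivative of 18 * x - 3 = 9*x^2 - 3*x + C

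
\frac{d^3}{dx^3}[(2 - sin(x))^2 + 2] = -4*sin(2*x) + 4*cos(x)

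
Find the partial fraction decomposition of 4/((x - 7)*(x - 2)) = -4/(5*(x - 2)) + 4/(5*(x - 7))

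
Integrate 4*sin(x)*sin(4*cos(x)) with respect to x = cos(4*cos(x)) + C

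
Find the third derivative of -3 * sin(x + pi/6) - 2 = 3*cos(x + pi/6)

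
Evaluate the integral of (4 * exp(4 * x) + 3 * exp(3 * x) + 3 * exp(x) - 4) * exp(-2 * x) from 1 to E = -2*(E - exp(-1))^2 - 3*E - 3*exp(-E) + 3*exp(-1) + 3*exp(E) + 2*(-exp(-E) + exp(E))^2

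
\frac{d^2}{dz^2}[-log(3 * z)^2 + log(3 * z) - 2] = (2*log(z) - 3 + 2*log(3))/z^2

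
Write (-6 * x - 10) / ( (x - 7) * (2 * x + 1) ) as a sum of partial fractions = 14/(15*(2*x + 1)) - 52/(15*(x - 7))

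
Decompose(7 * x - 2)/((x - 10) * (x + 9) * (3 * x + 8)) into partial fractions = 93/(361*(3*x + 8)) - 65/(361*(x + 9)) + 34/(361*(x - 10))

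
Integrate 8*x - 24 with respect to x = 4*x^2 - 24*x + C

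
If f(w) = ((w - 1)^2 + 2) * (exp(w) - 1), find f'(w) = w^2*exp(w) - 2*w + exp(w) + 2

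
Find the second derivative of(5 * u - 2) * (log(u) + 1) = (5*u + 2)/u^2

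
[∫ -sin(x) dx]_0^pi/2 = -1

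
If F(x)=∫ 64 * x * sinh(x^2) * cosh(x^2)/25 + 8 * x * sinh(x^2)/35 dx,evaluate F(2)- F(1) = -16*cosh(1)^2/25 - 4*cosh(1)/35 + 4*cosh(4)/35 + 16*cosh(4)^2/25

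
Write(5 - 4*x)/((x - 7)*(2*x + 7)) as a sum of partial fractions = -38/(21*(2*x + 7)) - 23/(21*(x - 7))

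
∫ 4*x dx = 2*x^2 + C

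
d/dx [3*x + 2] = 3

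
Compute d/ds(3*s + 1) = 3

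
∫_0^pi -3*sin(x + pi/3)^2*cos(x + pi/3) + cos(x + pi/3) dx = -sqrt(3)/4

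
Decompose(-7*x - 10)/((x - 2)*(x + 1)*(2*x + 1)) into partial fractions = 26/(5*(2*x + 1)) - 1/(x + 1) - 8/(5*(x - 2))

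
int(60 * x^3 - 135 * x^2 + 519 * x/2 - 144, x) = 15*x^4 - 45*x^3 + 519*x^2/4 - 144*x + C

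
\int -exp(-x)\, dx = exp(-x) + C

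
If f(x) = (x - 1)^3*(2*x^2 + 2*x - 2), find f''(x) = 40*x^3 - 48*x^2 - 12*x + 20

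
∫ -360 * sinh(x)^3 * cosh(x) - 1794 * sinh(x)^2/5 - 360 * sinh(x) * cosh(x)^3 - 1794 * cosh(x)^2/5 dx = -3*(75*sinh(2*x) + 299)*sinh(2*x)/5 + C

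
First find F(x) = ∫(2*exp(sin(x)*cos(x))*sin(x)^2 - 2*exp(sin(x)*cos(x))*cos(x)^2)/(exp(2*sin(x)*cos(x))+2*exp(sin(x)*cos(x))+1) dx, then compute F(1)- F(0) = (1 - exp(sin(2)/2))/(1 + exp(sin(2)/2))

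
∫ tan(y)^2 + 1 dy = tan(y) + C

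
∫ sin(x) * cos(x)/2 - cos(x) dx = (sin(x) - 2)^2/4 + C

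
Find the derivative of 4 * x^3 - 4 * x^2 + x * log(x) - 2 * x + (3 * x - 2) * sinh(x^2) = 6*x^2*cosh(x^2) + 12*x^2 - 4*x*cosh(x^2) - 8*x + log(x) + 3*sinh(x^2) - 1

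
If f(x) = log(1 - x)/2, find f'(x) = 1/(2*x - 2)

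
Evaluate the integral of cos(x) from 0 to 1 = sin(1)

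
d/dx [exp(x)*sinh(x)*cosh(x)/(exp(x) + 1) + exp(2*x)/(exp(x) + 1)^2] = (exp(2*x)*cosh(2*x) + exp(x)*sinh(2*x)/2 + 2*exp(x)*cosh(2*x) + 2*exp(x) + sinh(2*x)/2 + cosh(2*x))*exp(x)/(exp(3*x) + 3*exp(2*x) + 3*exp(x) + 1)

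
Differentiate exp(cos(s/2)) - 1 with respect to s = -exp(cos(s/2))*sin(s/2)/2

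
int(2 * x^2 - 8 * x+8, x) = 2*x^3/3 - 4*x^2 + 8*x + C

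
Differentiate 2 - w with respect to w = -1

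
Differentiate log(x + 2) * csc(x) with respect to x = (-x*log(x + 2)*cot(x)*csc(x) - 2*log(x + 2)*cot(x)*csc(x) + csc(x))/(x + 2)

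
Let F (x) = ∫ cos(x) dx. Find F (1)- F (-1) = 2*sin(1)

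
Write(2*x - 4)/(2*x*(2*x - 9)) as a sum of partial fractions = 5/(9*(2*x - 9)) + 2/(9*x)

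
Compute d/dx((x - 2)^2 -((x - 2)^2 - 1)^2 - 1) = -4*x^3 + 24*x^2 - 42*x + 20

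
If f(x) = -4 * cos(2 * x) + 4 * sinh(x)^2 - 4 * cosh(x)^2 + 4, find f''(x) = 16*cos(2*x)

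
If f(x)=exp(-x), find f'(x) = -exp(-x)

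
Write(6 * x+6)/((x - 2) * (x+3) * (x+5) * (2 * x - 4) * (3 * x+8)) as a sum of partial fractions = -405/(1372*(3*x + 8)) - 6/(343*(x + 5)) + 3/(25*(x + 3)) - 141/(34300*(x - 2)) + 9/(490*(x - 2)^2)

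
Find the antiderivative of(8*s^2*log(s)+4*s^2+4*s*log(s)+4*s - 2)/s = 2*(2*s^2 + 2*s - 1)*log(s) + C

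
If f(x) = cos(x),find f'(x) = -sin(x)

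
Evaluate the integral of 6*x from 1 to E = -3 + 3*exp(2)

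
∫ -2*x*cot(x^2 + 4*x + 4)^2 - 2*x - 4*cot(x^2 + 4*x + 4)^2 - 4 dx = cot((x + 2)^2) + C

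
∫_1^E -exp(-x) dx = -exp(-1) + exp(-E)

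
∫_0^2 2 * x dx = 4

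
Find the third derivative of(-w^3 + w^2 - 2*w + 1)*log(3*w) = (-6*w^3*log(w) - 11*w^3 - 6*w^3*log(3) + 2*w^2 + 2*w + 2)/w^3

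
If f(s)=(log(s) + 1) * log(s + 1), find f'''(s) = (2*s^3*log(s) + 2*s^3*log(s + 1) - 4*s^3 + 6*s^2*log(s + 1) - 9*s^2 + 6*s*log(s + 1) - 3*s + 2*log(s + 1))/(s^6 + 3*s^5 + 3*s^4 + s^3)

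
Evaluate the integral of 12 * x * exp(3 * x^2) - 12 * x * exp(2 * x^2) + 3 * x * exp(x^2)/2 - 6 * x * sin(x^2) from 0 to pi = -3*exp(2*pi^2) - 11/4 + 3*cos(pi^2) + 3*exp(pi^2)/4 + 2*exp(3*pi^2)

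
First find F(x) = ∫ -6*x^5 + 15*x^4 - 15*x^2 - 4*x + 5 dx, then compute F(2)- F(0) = -6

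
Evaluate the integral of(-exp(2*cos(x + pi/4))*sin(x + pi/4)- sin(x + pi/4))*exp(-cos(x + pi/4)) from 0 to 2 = -exp(-cos(pi/4 + 2)) - exp(sqrt(2)/2) + exp(cos(pi/4 + 2)) + exp(-sqrt(2)/2)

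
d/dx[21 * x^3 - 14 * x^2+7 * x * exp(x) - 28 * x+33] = 63*x^2 + 7*x*exp(x) - 28*x + 7*exp(x) - 28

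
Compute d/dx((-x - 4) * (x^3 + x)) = -4*x^3 - 12*x^2 - 2*x - 4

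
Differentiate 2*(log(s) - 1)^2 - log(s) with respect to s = (4*log(s) - 5)/s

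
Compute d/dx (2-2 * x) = -2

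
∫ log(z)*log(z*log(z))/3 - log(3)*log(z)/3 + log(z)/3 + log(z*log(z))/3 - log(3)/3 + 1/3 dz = z*log(z)*log(z*log(z)/3)/3 + C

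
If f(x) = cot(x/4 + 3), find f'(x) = -1/(4*sin(x/4 + 3)^2)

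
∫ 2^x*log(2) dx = 2^x + C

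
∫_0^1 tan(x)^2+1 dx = tan(1)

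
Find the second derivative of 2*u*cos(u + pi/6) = -2*u*cos(u + pi/6) - 4*sin(u + pi/6)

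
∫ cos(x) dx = sin(x) + C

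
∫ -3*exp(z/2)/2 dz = -3*exp(z/2) + C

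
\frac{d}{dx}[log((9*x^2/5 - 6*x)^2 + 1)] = (324*x^3 - 1620*x^2 + 1800*x)/(81*x^4 - 540*x^3 + 900*x^2 + 25)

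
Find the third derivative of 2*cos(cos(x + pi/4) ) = -2*sin(x + pi/4)^3*sin(cos(x + pi/4)) - 2*sin(x + pi/4)*sin(cos(x + pi/4)) - 6*sin(x + pi/4)*cos(x + pi/4)*cos(cos(x + pi/4))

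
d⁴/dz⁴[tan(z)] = 24*tan(z)^5 + 40*tan(z)^3 + 16*tan(z)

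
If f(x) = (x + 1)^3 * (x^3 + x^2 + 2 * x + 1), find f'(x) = 6*x^5 + 20*x^4 + 32*x^3 + 33*x^2 + 20*x + 5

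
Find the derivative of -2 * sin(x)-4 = -2*cos(x)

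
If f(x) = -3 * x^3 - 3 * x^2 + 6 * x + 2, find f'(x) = -9*x^2 - 6*x + 6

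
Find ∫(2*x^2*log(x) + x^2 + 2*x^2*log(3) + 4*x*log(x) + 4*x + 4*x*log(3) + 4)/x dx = (x + 2)^2*log(3*x) + C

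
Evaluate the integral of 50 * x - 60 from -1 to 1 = -120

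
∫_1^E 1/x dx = 1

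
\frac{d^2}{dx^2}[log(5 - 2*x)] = -4/(4*x^2 - 20*x + 25)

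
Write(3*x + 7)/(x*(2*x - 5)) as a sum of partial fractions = 29/(5*(2*x - 5)) - 7/(5*x)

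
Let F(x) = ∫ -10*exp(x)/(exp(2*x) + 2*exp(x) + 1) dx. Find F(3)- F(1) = -10*exp(3)/(1 + exp(3)) + 10*E/(1 + E)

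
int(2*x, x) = x^2 + C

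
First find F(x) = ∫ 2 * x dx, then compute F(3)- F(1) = 8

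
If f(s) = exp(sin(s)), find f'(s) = exp(sin(s))*cos(s)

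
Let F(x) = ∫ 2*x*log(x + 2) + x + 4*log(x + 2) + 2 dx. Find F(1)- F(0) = -4*log(2) + 9*log(3)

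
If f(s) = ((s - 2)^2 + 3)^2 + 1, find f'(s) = 4*s^3 - 24*s^2 + 60*s - 56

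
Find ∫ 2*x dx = x^2 + C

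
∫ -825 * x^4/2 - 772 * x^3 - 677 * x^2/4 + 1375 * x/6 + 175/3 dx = -165*x^5/2 - 193*x^4 - 677*x^3/12 + 1375*x^2/12 + 175*x/3 + C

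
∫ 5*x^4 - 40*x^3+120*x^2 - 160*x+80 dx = x^5 - 10*x^4 + 40*x^3 - 80*x^2 + 80*x + C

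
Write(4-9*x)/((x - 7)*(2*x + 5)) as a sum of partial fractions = -53/(19*(2*x + 5)) - 59/(19*(x - 7))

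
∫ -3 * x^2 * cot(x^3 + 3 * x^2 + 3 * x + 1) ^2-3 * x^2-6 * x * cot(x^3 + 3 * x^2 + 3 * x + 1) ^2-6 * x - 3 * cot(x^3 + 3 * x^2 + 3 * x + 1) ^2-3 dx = cot((x + 1)^3) + C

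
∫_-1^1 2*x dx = 0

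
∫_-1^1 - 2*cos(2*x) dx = -2*sin(2)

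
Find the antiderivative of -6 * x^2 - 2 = -2*x^3 - 2*x + C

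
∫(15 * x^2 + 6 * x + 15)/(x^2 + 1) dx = 15*x + 3*log(x^2 + 1) + C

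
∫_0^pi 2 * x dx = pi^2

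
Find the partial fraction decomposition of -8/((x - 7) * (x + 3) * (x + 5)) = -1/(3*(x + 5)) + 2/(5*(x + 3)) - 1/(15*(x - 7))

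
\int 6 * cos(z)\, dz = 6*sin(z) + C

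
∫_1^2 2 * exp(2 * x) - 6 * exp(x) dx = -(-3 + E)^2 + (-3 + exp(2))^2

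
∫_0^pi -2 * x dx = -pi^2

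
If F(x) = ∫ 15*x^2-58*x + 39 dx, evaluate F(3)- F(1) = -24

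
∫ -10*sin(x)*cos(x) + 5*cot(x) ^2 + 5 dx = -5*sin(x)^2 - 5/tan(x) + C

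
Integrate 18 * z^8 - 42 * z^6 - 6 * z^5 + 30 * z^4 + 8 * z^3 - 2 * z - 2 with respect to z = 2*z^9 - 6*z^7 - z^6 + 6*z^5 + 2*z^4 - z^2 - 2*z + C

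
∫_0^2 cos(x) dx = sin(2)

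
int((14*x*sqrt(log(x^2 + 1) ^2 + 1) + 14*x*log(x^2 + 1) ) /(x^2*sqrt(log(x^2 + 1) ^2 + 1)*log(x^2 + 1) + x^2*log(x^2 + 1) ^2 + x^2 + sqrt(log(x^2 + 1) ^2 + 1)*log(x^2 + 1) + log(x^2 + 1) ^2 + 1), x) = 7*log(sqrt(log(x^2 + 1)^2 + 1) + log(x^2 + 1)) + C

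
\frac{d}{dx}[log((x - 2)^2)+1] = 2/(x - 2)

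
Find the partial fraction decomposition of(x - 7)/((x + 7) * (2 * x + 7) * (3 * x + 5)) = -39/(88*(3*x + 5)) + 6/(11*(2*x + 7)) - 1/(8*(x + 7))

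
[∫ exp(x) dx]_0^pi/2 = -1 + exp(pi/2)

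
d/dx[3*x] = 3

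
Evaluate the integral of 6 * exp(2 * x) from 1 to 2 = -3*E*(E - exp(-1)) + 3*(-exp(-2) + exp(2))*exp(2)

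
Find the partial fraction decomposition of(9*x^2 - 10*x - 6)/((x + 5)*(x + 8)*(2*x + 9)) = 885/(7*(2*x + 9)) + 650/(21*(x + 8)) - 269/(3*(x + 5))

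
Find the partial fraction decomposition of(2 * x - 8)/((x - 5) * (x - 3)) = 1/(x - 3) + 1/(x - 5)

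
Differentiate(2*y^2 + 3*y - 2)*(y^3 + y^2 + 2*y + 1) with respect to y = 10*y^4 + 20*y^3 + 15*y^2 + 12*y - 1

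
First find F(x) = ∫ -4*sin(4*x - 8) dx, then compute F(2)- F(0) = 1 - cos(8)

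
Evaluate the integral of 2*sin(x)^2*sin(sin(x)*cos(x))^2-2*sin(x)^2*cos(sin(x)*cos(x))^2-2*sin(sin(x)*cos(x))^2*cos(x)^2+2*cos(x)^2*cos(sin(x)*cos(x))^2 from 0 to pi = 0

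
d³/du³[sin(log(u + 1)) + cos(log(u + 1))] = 2*(sin(log(u + 1)) + 2*cos(log(u + 1)))/(u^3 + 3*u^2 + 3*u + 1)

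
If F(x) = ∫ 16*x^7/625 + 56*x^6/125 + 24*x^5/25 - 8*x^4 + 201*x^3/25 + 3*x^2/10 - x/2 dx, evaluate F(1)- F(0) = 609/1250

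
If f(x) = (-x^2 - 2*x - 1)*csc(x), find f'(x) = (x^2*cos(x)/sin(x) - 2*x + 2*x*cos(x)/sin(x) - 2 + cos(x)/sin(x))/sin(x)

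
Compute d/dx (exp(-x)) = -exp(-x)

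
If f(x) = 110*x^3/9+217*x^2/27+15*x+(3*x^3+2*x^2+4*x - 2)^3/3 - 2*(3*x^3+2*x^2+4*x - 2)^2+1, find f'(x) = 81*x^8 + 144*x^7 + 336*x^6 + 88*x^5 + 80*x^4 - 320*x^3 + 50*x^2/3 - 1726*x/27 + 63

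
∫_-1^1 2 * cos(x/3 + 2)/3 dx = -2*sin(5/3) + 2*sin(7/3)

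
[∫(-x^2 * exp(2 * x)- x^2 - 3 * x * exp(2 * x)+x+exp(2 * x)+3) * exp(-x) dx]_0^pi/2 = (-exp(-pi/2) + exp(pi/2))*(-pi^2/4 - pi/2 + 2)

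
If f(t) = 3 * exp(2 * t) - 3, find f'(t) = 6*exp(2*t)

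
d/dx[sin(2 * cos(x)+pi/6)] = -2*sin(x)*cos(2*cos(x) + pi/6)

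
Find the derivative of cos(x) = -sin(x)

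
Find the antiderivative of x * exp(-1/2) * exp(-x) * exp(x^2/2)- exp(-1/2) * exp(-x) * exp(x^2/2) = exp((x - 1)^2/2 - 1) + C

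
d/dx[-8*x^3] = -24*x^2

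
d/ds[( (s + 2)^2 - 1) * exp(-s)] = (-s^2 - 2*s + 1)*exp(-s)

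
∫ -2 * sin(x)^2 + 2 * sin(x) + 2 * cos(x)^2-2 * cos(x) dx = sin(2*x) - 2*sqrt(2)*sin(x + pi/4) + C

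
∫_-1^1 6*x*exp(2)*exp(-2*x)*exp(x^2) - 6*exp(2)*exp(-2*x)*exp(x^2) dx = -3*exp(5) + 3*E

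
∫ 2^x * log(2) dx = 2^x + C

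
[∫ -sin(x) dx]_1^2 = -cos(1) + cos(2)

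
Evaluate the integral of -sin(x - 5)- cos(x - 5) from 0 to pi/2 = -2*cos(5)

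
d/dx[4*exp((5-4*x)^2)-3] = 128*x*exp(16*x^2 - 40*x + 25) - 160*exp(16*x^2 - 40*x + 25)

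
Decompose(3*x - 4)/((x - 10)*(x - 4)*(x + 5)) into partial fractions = -19/(135*(x + 5)) - 4/(27*(x - 4)) + 13/(45*(x - 10))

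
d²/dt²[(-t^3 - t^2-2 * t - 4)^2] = 30*t^4 + 40*t^3 + 60*t^2 + 72*t + 24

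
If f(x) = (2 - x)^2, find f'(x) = 2*x - 4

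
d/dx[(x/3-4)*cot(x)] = -x/(3*sin(x)^2) + 1/(3*tan(x)) + 4/sin(x)^2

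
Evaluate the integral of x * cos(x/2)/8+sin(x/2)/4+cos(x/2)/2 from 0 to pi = pi/4 + 1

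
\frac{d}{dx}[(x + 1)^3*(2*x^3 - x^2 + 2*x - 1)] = 12*x^5 + 25*x^4 + 20*x^3 + 12*x^2 + 4*x - 1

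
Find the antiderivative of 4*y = 2*y^2 + C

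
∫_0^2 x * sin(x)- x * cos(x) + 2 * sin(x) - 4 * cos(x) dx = -5*sin(2) - 5*cos(2) + 3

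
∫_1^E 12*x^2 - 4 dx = -4*E + 4*exp(3)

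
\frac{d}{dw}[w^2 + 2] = 2*w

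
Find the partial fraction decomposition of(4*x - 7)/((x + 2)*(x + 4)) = 23/(2*(x + 4)) - 15/(2*(x + 2))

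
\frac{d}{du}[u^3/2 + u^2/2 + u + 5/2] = 3*u^2/2 + u + 1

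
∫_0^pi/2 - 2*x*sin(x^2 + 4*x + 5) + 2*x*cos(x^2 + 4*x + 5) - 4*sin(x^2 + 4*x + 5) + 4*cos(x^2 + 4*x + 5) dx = sqrt(2)*(-sin(pi/4 + 5) + sin(pi/4 + pi^2/4 + 5))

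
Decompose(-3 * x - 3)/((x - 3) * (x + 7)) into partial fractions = -9/(5*(x + 7)) - 6/(5*(x - 3))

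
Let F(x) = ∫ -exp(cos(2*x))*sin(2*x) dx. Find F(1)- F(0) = -E/2 + exp(cos(2))/2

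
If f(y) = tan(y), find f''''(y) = 24*tan(y)^5 + 40*tan(y)^3 + 16*tan(y)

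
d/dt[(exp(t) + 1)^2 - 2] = 2*exp(2*t) + 2*exp(t)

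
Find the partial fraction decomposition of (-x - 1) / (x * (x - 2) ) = -3/(2*(x - 2)) + 1/(2*x)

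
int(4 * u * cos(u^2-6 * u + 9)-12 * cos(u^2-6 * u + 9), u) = 2*sin((u - 3)^2) + C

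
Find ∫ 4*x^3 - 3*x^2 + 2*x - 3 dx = x^4 - x^3 + x^2 - 3*x + C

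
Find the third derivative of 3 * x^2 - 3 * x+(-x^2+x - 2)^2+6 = 24*x - 12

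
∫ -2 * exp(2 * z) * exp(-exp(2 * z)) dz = exp(-exp(2*z)) + C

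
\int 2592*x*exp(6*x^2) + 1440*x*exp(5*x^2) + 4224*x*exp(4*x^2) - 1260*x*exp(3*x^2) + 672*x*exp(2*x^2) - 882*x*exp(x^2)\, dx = (216*exp(5*x^2) + 144*exp(4*x^2) + 528*exp(3*x^2) - 210*exp(2*x^2) + 168*exp(x^2) - 441)*exp(x^2) + C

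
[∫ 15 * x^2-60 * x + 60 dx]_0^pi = 5*(-2 + pi)^3 + 40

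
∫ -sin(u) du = cos(u) + C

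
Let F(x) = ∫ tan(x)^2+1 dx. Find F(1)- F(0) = tan(1)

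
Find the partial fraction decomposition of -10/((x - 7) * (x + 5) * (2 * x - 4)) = -5/(84*(x + 5)) + 1/(7*(x - 2)) - 1/(12*(x - 7))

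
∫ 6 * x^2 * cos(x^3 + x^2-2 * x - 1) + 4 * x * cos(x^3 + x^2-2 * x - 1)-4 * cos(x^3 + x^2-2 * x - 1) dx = 2*sin(x^3 + x^2 - 2*x - 1) + C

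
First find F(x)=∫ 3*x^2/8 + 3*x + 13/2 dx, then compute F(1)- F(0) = 65/8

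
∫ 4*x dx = 2*x^2 + C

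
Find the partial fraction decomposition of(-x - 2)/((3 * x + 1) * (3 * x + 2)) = 4/(3*(3*x + 2)) - 5/(3*(3*x + 1))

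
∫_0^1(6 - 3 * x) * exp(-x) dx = 3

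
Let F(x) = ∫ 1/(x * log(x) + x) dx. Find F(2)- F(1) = log(log(2) + 1)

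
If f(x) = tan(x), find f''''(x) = 24*tan(x)^5 + 40*tan(x)^3 + 16*tan(x)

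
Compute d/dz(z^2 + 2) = 2*z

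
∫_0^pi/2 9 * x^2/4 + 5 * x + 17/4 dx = -3 + (1 + 3*pi/8)*(2 + (1 + pi/2)^2)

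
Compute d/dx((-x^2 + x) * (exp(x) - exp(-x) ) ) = (-x^2*exp(2*x) - x^2 - x*exp(2*x) + 3*x + exp(2*x) - 1)*exp(-x)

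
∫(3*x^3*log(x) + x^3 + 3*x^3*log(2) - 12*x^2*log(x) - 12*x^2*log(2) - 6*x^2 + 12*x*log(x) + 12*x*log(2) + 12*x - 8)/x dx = (x - 2)^3*log(2*x) + C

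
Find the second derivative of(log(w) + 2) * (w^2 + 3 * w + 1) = (2*w^2*log(w) + 7*w^2 + 3*w - 1)/w^2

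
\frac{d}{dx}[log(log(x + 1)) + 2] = 1/(x*log(x + 1) + log(x + 1))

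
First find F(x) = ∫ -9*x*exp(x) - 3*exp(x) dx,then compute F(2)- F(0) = -12*exp(2) - 6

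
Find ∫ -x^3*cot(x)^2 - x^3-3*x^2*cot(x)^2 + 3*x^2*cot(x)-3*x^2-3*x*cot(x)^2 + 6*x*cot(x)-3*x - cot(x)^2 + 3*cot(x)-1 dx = (x + 1)^3*cot(x) + C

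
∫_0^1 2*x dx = 1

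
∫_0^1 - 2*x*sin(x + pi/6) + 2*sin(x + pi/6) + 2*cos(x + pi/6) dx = sqrt(3)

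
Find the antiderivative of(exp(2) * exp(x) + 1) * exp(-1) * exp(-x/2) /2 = 2*sinh(x/2 + 1) + C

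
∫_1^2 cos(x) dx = -sin(1) + sin(2)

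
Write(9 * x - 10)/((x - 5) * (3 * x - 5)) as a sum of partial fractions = -3/(2*(3*x - 5)) + 7/(2*(x - 5))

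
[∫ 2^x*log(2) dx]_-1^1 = 3/2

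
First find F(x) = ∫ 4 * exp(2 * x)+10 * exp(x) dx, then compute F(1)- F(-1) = -2*(exp(-1) + 2)^2 - 2*exp(-1) + 2*E + 2*(2 + E)^2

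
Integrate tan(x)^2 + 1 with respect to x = tan(x) + C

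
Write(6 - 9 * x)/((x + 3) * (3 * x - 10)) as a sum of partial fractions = -72/(19*(3*x - 10)) - 33/(19*(x + 3))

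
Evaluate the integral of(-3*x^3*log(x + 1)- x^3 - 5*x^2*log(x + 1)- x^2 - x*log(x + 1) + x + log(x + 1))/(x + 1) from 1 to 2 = -10*log(3) + log(2)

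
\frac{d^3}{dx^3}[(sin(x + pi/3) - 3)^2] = 6*cos(x + pi/3) - 4*cos(2*x + pi/6)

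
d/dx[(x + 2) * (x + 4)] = 2*x + 6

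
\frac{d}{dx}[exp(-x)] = -exp(-x)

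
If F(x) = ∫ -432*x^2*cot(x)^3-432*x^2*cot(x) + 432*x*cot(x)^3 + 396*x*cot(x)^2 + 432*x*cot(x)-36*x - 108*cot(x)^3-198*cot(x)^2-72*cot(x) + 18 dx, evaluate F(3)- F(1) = 90*cot(3) - 54*cot(1)^2 - 18*cot(1) + 1350*cot(3)^2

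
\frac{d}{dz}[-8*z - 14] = -8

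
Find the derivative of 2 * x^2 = 4*x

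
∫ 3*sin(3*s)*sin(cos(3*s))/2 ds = cos(cos(3*s))/2 + C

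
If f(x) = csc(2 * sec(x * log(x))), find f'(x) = (-log(x) + log(x)/(2*cos(1/cos(x*log(x)))^2) - 1 + 1/(2*cos(1/cos(x*log(x)))^2))*sin(x*log(x))/(sin(1/cos(x*log(x)))^2*cos(x*log(x))^2)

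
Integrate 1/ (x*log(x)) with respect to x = log(4*log(x)) + C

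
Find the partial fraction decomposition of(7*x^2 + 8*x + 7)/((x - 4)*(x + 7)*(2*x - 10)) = 49/(44*(x + 7)) - 151/(22*(x - 4)) + 37/(4*(x - 5))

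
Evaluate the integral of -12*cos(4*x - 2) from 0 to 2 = -3*sin(2) - 3*sin(6)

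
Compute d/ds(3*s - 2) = 3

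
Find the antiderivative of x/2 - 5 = x^2/4 - 5*x + C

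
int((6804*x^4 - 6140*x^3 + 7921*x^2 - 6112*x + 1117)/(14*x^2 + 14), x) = 162*x^3 - 1535*x^2/7 + 1117*x/14 + log(x^2 + 1) + C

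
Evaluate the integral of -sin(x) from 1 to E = cos(E) - cos(1)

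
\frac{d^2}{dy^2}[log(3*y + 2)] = -9/(9*y^2 + 12*y + 4)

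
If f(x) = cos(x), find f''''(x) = cos(x)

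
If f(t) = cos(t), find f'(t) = -sin(t)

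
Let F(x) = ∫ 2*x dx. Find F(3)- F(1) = 8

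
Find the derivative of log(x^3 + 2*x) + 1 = (3*x^2 + 2)/(x^3 + 2*x)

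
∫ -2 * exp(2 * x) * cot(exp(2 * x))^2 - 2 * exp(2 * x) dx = cot(exp(2*x)) + C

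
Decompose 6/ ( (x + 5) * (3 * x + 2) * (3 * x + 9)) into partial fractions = 18/(91*(3*x + 2)) + 1/(13*(x + 5)) - 1/(7*(x + 3))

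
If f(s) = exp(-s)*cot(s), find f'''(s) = -(5 + 7/tan(s) + 11/tan(s)^2 + 6/tan(s)^3 + 6/tan(s)^4)*exp(-s)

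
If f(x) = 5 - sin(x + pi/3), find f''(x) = sin(x + pi/3)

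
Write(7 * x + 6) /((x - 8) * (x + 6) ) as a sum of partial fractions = 18/(7*(x + 6)) + 31/(7*(x - 8))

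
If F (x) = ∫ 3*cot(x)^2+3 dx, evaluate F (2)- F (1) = -3*cot(2) + 3*cot(1)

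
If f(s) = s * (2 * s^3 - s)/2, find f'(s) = 4*s^3 - s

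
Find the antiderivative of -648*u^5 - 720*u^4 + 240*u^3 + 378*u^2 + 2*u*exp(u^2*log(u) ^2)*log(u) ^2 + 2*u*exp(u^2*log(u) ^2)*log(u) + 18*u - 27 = -108*u^6 - 144*u^5 + 60*u^4 + 126*u^3 + 9*u^2 - 27*u + exp(u^2*log(u)^2) + C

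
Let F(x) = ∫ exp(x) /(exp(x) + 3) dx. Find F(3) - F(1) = -log(E + 3) + log(3 + exp(3))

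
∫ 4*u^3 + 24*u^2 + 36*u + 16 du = u^4 + 8*u^3 + 18*u^2 + 16*u + C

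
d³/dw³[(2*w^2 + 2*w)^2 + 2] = 96*w + 48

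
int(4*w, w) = 2*w^2 + C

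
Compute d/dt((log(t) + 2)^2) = (2*log(t) + 4)/t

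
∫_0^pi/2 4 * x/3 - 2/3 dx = -pi/3 + pi^2/6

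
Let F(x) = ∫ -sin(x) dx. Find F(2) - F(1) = -cos(1) + cos(2)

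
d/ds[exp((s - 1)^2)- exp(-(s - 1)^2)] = (2*s*exp(2*s^2 - 4*s + 2) + 2*s - 2*exp(2*s^2 - 4*s + 2) - 2)*exp(-s^2 + 2*s - 1)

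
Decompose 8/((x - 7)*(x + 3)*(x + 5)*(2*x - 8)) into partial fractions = -1/(54*(x + 5)) + 1/(35*(x + 3)) - 4/(189*(x - 4)) + 1/(90*(x - 7))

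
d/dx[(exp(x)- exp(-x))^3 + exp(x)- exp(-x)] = (3*exp(6*x) - 2*exp(4*x) - 2*exp(2*x) + 3)*exp(-3*x)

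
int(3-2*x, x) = -x^2 + 3*x + C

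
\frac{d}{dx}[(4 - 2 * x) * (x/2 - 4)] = 10 - 2*x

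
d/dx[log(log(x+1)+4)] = 1/(x*log(x + 1) + 4*x + log(x + 1) + 4)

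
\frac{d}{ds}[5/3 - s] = -1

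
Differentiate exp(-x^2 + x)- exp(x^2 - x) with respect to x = -2*x*exp(-x^2 + x) - 2*x*exp(x^2 - x) + exp(-x^2 + x) + exp(x^2 - x)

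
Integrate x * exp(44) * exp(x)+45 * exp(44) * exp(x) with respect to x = (x + 44)*exp(x + 44) + C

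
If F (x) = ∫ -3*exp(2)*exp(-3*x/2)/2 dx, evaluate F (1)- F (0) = -exp(2) + exp(1/2)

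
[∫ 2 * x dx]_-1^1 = 0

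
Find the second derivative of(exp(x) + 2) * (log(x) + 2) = (x^2*exp(x)*log(x) + 2*x^2*exp(x) + 2*x*exp(x) - exp(x) - 2)/x^2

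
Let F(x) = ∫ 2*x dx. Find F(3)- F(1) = 8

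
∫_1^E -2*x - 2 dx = 4 - (1 + E)^2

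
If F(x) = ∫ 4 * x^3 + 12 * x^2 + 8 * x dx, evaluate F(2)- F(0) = 64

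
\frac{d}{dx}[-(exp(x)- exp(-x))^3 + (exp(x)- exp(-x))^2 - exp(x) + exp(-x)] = (-3*exp(6*x) + 2*exp(5*x) + 2*exp(4*x) + 2*exp(2*x) - 2*exp(x) - 3)*exp(-3*x)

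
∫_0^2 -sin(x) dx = -1 + cos(2)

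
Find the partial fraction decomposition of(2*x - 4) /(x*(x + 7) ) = 18/(7*(x + 7)) - 4/(7*x)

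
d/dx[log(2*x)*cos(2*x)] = (-2*x*log(x)*sin(2*x) - 2*x*log(2)*sin(2*x) + cos(2*x))/x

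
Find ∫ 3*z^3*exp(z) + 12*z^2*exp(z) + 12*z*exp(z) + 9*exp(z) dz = 3*(z^3 + z^2 + 2*z + 1)*exp(z) + C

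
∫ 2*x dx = x^2 + C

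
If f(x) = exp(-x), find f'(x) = -exp(-x)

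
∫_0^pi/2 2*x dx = pi^2/4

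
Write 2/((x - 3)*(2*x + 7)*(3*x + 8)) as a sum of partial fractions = -18/(85*(3*x + 8)) + 8/(65*(2*x + 7)) + 2/(221*(x - 3))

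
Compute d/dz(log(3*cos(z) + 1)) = -3*sin(z)/(3*cos(z) + 1)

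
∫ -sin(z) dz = cos(z) + C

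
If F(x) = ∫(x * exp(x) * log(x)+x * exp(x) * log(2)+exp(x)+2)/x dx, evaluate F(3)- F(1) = -(2 + E)*log(2) + (2 + exp(3))*log(6)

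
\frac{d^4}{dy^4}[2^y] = 2^y*log(2)^4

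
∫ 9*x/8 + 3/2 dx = 9*x^2/16 + 3*x/2 + C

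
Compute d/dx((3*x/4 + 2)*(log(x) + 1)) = (3*x*log(x) + 6*x + 8)/(4*x)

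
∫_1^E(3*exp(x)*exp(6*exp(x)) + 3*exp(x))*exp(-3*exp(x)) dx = -exp(3*E) - exp(-3*exp(E)) + exp(-3*E) + exp(3*exp(E))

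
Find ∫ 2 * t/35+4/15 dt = t^2/35 + 4*t/15 + C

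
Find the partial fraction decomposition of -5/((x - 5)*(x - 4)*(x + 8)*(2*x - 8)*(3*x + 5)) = 81/(43928*(3*x + 5)) - 5/(71136*(x + 8)) + 755/(83232*(x - 4)) + 5/(408*(x - 4)^2) - 1/(104*(x - 5))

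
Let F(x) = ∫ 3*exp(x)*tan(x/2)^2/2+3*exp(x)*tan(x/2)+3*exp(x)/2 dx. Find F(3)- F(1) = 3*E*(-tan(1/2) + exp(2)*tan(3/2))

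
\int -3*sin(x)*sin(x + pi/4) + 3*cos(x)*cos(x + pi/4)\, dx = 3*sin(x + pi/4)*cos(x) + C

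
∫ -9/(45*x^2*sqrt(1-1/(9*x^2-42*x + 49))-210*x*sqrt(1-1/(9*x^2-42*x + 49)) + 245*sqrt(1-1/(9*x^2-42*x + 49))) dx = 3*asec(7 - 3*x)/5 + C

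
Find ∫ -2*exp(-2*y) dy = exp(-2*y) + C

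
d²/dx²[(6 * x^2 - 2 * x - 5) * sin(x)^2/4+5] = 3*x^2*cos(2*x) + 6*x*sin(2*x) - x*cos(2*x) - sin(2*x) - 4*cos(2*x) + 3/2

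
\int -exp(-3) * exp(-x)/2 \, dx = exp(-x - 3)/2 + C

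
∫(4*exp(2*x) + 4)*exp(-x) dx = 8*sinh(x) + C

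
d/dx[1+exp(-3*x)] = -3*exp(-3*x)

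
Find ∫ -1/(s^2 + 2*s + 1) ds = 1/(s + 1) + C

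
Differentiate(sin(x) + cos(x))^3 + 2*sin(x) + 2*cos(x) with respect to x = sqrt(2)*(3*sin(3*x + pi/4) + 7*cos(x + pi/4))/2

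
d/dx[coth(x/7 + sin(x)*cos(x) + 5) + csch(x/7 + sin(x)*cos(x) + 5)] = -(cos(2*x)*cosh(x/7 + sin(2*x)/2 + 5) + cos(2*x) + cosh(x/7 + sin(2*x)/2 + 5)/7 + 1/7)/sinh(x/7 + sin(2*x)/2 + 5)^2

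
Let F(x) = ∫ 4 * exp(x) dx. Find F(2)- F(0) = -4 + 4*exp(2)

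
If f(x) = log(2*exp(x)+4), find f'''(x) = (-2*exp(2*x) + 4*exp(x))/(exp(3*x) + 6*exp(2*x) + 12*exp(x) + 8)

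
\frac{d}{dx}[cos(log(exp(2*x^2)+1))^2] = -4*x*exp(2*x^2)*sin(2*log(exp(2*x^2) + 1))/(exp(2*x^2) + 1)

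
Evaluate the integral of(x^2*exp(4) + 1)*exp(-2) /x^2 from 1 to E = -exp(2) - exp(-3) + exp(-2) + exp(3)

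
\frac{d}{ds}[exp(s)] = exp(s)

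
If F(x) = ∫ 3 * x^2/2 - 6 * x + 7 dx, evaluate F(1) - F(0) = 9/2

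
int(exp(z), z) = exp(z) + C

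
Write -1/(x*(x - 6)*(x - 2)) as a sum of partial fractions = 1/(8*(x - 2)) - 1/(24*(x - 6)) - 1/(12*x)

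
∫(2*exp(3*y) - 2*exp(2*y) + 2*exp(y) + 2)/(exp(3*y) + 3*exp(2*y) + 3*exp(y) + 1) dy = 2*y + 3 - 1/cosh(y/2)^2 - 6*exp(2*y)/(exp(y) + 1)^2 + C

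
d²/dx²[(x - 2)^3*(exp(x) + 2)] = x^3*exp(x) - 6*x*exp(x) + 12*x + 4*exp(x) - 24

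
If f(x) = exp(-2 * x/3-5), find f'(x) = -2*exp(-2*x/3 - 5)/3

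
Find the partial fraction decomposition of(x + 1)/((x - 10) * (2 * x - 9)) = -1/(2*x - 9) + 1/(x - 10)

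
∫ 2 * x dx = x^2 + C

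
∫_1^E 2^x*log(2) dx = -2 + 2^E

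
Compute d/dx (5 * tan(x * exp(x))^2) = 10*(x + 1)*exp(x)*sin(x*exp(x))/cos(x*exp(x))^3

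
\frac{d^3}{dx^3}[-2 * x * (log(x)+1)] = 2/x^2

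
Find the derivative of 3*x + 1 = 3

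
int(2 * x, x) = x^2 + C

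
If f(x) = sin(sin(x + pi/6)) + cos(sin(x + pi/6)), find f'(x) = sqrt(2)*cos(x + pi/6)*cos(sqrt(3)*sin(x)/2 + cos(x)/2 + pi/4)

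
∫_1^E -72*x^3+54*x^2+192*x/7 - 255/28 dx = -(-3*E - 3 + 6*exp(2))^2/2 - 3*E/28 - 3/28 + 3*exp(2)/14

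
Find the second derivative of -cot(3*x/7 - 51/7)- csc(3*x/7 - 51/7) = -9*(cos(3*(x - 17)/7) + 1)^2/(49*sin(3*(x - 17)/7)^3)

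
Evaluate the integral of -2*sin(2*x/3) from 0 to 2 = -3 + 3*cos(4/3)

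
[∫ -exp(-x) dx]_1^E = -exp(-1) + exp(-E)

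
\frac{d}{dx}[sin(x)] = cos(x)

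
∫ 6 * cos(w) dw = 6*sin(w) + C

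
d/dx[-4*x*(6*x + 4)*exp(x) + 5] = -24*x^2*exp(x) - 64*x*exp(x) - 16*exp(x)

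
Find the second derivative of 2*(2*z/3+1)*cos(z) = -4*z*cos(z)/3 - 8*sin(z)/3 - 2*cos(z)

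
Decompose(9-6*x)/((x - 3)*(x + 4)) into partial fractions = -33/(7*(x + 4)) - 9/(7*(x - 3))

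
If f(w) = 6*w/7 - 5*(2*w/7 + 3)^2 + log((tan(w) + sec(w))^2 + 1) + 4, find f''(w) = (sin(w) - 1)^2*(-14*sin(w)^4/cos(w)^6 - 516*sin(w)/cos(w)^4 + 784*sin(w)/cos(w)^6 + 58*tan(w)^6 + 58 - 762/cos(w)^4 + 740/cos(w)^6)/196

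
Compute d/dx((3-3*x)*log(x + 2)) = (-3*x*log(x + 2) - 3*x - 6*log(x + 2) + 3)/(x + 2)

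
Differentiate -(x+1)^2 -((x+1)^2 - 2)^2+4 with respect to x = -4*x^3 - 12*x^2 - 6*x + 2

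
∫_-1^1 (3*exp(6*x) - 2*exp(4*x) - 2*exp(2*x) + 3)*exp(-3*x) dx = -2*exp(-1) + 2*E + (E - exp(-1))^3 - (-E + exp(-1))^3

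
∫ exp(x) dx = exp(x) + C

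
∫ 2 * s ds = s^2 + C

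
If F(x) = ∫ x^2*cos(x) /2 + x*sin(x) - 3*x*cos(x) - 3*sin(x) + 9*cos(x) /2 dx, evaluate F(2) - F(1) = -2*sin(1) + sin(2)/2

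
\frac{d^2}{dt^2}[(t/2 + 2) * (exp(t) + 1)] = t*exp(t)/2 + 3*exp(t)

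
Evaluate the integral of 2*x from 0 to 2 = 4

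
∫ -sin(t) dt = cos(t) + C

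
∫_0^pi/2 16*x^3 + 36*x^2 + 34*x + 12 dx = -4 + (2 + 3*pi/2 + pi^2/2)^2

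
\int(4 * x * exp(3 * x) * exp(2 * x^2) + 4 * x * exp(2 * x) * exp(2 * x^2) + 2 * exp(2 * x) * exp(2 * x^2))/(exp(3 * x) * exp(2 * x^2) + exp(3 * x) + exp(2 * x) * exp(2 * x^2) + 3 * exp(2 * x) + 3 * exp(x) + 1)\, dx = log(1 + exp(2*x^2 + 2*x)/(exp(x) + 1)^2) + C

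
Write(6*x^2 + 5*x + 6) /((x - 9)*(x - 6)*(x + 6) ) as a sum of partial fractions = 16/(15*(x + 6)) - 7/(x - 6) + 179/(15*(x - 9))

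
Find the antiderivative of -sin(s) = cos(s) + C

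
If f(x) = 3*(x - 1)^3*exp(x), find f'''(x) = 3*x^3*exp(x) + 18*x^2*exp(x) + 9*x*exp(x) - 12*exp(x)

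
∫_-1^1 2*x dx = 0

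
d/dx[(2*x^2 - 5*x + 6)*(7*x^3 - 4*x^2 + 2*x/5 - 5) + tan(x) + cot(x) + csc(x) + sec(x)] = 70*x^4 - 172*x^3 + 942*x^2/5 - 72*x + tan(x)^2 + tan(x)*sec(x) - cot(x)^2 - cot(x)*csc(x) + 137/5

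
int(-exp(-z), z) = exp(-z) + C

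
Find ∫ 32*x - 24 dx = 16*x^2 - 24*x + C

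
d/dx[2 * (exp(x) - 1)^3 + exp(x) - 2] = 6*exp(3*x) - 12*exp(2*x) + 7*exp(x)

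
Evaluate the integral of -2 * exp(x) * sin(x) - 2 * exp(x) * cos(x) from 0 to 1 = -2*E*sin(1)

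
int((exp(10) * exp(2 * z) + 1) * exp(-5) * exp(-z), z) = 2*sinh(z + 5) + C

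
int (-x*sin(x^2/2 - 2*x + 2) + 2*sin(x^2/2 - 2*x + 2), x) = cos((x - 2)^2/2) + C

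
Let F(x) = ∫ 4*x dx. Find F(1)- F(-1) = 0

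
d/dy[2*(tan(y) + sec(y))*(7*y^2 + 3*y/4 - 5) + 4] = (28*y^2*sin(y) + 28*y^2 + 3*y*sin(y) + 28*y*sin(2*y) + 56*y*cos(y) + 3*y - 20*sin(y) + 3*sin(2*y)/2 + 3*cos(y) - 20)/(cos(2*y) + 1)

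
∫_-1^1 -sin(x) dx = 0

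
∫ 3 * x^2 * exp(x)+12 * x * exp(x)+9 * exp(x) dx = 3*(x + 1)^2*exp(x) + C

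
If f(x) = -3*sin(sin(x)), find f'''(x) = 3*(-3*sin(x)*sin(sin(x)) + cos(x)^2*cos(sin(x)) + cos(sin(x)))*cos(x)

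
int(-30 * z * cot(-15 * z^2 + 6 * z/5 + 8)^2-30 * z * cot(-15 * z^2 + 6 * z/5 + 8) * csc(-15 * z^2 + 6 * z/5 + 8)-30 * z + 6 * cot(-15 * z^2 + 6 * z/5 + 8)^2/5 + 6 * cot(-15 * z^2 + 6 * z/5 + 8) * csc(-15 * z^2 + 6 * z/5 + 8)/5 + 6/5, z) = -cot(-15*z^2 + 6*z/5 + 8) - csc(-15*z^2 + 6*z/5 + 8) + C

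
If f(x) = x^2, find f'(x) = 2*x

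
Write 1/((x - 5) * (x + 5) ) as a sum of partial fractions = -1/(10*(x + 5)) + 1/(10*(x - 5))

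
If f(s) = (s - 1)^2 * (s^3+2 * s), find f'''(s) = 60*s^2 - 48*s + 18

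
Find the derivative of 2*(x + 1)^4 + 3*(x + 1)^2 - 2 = 8*x^3 + 24*x^2 + 30*x + 14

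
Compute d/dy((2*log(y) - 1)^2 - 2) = (8*log(y) - 4)/y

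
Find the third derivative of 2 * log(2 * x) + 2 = 4/x^3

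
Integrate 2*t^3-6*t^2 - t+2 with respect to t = t^4/2 - 2*t^3 - t^2/2 + 2*t + C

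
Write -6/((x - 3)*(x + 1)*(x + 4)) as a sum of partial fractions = -2/(7*(x + 4)) + 1/(2*(x + 1)) - 3/(14*(x - 3))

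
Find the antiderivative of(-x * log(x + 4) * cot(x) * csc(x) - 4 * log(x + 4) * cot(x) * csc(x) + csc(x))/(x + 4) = log(x + 4)*csc(x) + C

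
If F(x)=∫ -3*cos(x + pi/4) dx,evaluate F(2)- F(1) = -3*sin(pi/4 + 2) + 3*sin(pi/4 + 1)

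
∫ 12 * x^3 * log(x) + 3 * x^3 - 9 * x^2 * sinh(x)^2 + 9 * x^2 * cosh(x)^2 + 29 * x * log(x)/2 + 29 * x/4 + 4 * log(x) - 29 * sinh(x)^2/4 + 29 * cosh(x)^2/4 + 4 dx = (x*log(x) + 1)*(12*x^3 + 29*x + 16)/4 + C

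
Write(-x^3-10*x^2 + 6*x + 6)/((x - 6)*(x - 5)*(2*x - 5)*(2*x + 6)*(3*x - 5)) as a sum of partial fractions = 1329/(18200*(3*x - 5)) - 457/(1925*(2*x - 5)) - 25/(7392*(x + 3)) + 339/(800*(x - 5)) - 89/(273*(x - 6))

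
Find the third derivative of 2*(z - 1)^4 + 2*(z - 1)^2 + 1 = 48*z - 48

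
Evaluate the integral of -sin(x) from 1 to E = cos(E) - cos(1)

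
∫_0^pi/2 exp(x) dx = -1 + exp(pi/2)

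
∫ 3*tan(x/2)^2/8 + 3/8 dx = 3*tan(x/2)/4 + C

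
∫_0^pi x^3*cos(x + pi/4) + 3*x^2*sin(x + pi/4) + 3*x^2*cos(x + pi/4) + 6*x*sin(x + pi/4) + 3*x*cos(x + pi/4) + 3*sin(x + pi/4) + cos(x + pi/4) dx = -sqrt(2)*(1 + pi)^3/2 - sqrt(2)/2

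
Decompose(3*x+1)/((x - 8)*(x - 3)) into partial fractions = -2/(x - 3) + 5/(x - 8)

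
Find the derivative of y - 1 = 1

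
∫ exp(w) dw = exp(w) + C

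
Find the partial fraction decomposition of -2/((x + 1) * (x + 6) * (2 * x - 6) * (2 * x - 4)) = 1/(720*(x + 6)) - 1/(120*(x + 1)) + 1/(48*(x - 2)) - 1/(72*(x - 3))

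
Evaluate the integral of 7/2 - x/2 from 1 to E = -(-3 + E/2)^2 + E/2 + 23/4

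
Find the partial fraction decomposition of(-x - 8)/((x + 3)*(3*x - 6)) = 1/(3*(x + 3)) - 2/(3*(x - 2))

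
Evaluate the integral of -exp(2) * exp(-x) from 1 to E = -E + exp(2 - E)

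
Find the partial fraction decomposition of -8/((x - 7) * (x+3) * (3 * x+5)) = 9/(13*(3*x + 5)) - 1/(5*(x + 3)) - 2/(65*(x - 7))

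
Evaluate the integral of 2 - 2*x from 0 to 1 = 1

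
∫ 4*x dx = 2*x^2 + C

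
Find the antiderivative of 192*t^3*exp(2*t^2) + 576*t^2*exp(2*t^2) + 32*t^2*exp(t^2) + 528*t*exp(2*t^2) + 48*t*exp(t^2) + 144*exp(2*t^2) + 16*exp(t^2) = 4*(2*t + 3)*((6*t + 9)*exp(t^2) + 2)*exp(t^2) + C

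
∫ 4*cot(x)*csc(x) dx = -4*csc(x) + C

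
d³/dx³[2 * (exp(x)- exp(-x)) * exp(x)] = 16*exp(2*x)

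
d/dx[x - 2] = 1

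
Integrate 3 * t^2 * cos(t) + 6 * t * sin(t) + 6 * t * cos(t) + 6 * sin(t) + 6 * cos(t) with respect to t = (3*(t + 1)^2 + 3)*sin(t) + C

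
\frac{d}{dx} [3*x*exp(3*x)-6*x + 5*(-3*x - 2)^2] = 9*x*exp(3*x) + 90*x + 3*exp(3*x) + 54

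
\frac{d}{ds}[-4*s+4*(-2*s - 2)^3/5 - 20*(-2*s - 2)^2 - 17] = -96*s^2/5 - 992*s/5 - 916/5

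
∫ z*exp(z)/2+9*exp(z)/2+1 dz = (z + 8)*(exp(z) + 2)/2 + C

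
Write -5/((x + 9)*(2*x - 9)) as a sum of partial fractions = -10/(27*(2*x - 9)) + 5/(27*(x + 9))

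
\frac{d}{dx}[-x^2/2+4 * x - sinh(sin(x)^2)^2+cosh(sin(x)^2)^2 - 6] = 4 - x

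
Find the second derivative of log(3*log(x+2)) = (-log(x + 2) - 1)/(x^2*log(x + 2)^2 + 4*x*log(x + 2)^2 + 4*log(x + 2)^2)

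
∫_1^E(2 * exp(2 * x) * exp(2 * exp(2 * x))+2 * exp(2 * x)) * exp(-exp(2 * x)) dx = -exp(exp(2)) - exp(-exp(2*E)) + exp(-exp(2)) + exp(exp(2*E))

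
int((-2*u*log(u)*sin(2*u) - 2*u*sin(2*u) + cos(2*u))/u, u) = (log(u) + 1)*cos(2*u) + C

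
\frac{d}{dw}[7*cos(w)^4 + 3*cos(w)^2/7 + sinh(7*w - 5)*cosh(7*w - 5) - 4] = -52*sin(2*w)/7 - 7*sin(4*w)/2 + 7*cosh(14*w - 10)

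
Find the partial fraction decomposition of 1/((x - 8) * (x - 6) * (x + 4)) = 1/(120*(x + 4)) - 1/(20*(x - 6)) + 1/(24*(x - 8))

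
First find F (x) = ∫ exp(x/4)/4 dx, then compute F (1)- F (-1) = -exp(-1/4) + exp(1/4)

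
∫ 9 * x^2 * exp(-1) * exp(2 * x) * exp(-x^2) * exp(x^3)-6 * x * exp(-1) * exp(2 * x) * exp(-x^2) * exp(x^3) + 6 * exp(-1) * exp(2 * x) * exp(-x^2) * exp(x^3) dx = 3*exp(x^3 - x^2 + 2*x - 1) + C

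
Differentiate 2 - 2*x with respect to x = -2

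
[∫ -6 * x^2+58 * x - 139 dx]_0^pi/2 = -225 - (5 - pi/2)^2 + pi/2 + 2*(5 - pi/2)^3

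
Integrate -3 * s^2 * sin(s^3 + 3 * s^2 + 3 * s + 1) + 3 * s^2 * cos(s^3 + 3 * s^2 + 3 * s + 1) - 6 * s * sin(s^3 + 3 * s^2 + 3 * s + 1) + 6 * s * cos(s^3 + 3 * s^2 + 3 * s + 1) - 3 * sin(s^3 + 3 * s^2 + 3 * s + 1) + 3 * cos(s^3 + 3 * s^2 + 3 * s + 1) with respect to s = sin((s + 1)^3) + cos((s + 1)^3) + C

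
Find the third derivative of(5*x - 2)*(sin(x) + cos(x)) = 5*x*sin(x) - 5*x*cos(x) - 17*sin(x) - 13*cos(x)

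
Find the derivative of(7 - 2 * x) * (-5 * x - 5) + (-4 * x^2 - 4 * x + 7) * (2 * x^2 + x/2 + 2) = -32*x^3 - 30*x^2 + 28*x - 59/2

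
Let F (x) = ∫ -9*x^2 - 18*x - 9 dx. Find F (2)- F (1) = -57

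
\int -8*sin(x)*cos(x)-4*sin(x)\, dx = (2*cos(x) + 1)^2 + C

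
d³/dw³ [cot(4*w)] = -384*cot(4*w)^4 - 512*cot(4*w)^2 - 128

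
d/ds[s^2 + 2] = 2*s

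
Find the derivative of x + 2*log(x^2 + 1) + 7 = (x^2 + 4*x + 1)/(x^2 + 1)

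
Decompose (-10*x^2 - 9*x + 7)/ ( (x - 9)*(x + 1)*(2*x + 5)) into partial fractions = -44/(23*(2*x + 5)) - 1/(5*(x + 1)) - 442/(115*(x - 9))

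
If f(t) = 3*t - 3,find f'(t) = 3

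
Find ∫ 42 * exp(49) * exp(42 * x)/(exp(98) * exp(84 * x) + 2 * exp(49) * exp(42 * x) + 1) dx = exp(42*x + 49)/(exp(42*x + 49) + 1) + C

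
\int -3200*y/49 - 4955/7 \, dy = -1600*y^2/49 - 4955*y/7 + C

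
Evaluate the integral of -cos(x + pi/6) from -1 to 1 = -sqrt(3)*sin(1)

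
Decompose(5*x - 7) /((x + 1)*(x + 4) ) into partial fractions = 9/(x + 4) - 4/(x + 1)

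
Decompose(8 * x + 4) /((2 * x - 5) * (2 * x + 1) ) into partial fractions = 4/(2*x - 5)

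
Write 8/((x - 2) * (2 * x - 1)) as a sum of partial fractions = -16/(3*(2*x - 1)) + 8/(3*(x - 2))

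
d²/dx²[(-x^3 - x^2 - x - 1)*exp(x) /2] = -x^3*exp(x)/2 - 7*x^2*exp(x)/2 - 11*x*exp(x)/2 - 5*exp(x)/2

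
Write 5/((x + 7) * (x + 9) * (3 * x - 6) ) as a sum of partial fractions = 5/(66*(x + 9)) - 5/(54*(x + 7)) + 5/(297*(x - 2))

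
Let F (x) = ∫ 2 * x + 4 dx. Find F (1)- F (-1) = 8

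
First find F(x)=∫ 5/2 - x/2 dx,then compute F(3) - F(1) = 3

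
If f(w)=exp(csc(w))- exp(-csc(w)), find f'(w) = -(exp(2/sin(w)) + 1)*exp(-csc(w))*cos(w)/sin(w)^2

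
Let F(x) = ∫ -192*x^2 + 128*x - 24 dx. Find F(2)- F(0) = -304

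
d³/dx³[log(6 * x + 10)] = 54/(27*x^3 + 135*x^2 + 225*x + 125)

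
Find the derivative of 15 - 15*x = -15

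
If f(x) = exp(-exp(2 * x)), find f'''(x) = (-8*exp(6*x) + 24*exp(4*x) - 8*exp(2*x))*exp(-exp(2*x))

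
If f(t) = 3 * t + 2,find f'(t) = 3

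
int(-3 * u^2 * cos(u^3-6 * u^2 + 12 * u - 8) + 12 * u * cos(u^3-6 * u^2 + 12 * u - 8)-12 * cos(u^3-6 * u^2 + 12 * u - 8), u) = -sin((u - 2)^3) + C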